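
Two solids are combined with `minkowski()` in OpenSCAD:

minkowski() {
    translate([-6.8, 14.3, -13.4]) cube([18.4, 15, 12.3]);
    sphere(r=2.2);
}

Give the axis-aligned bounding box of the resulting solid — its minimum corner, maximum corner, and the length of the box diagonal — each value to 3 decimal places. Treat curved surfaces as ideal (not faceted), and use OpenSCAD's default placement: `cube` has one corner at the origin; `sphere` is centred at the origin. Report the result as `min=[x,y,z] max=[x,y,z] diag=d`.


A = translate([-6.8, 14.3, -13.4]) cube([18.4, 15, 12.3]) → bbox [-6.8,14.3,-13.4] .. [11.6,29.3,-1.1]
B = sphere(r=2.2) → bbox [-2.2,-2.2,-2.2] .. [2.2,2.2,2.2]
lo = A.lo+B.lo = [-6.8-2.2, 14.3-2.2, -13.4-2.2] = [-9.000,12.100,-15.600]
hi = A.hi+B.hi = [11.6+2.2, 29.3+2.2, -1.1+2.2] = [13.800,31.500,1.100]
diag = √(22.8²+19.4²+16.7²) = √1175.09 = 34.280

min=[-9.000,12.100,-15.600] max=[13.800,31.500,1.100] diag=34.280


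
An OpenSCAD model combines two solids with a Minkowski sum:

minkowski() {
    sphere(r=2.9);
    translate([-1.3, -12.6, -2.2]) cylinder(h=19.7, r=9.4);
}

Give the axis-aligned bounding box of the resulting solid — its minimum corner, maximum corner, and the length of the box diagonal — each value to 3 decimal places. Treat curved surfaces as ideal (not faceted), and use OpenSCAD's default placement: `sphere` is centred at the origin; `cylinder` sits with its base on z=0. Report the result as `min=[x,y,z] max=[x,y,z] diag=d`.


min=[-13.600,-24.900,-5.100] max=[11.000,-0.300,20.400] diag=43.134

A = translate([-1.3, -12.6, -2.2]) cylinder(h=19.7, r=9.4) → bbox [-10.7,-22,-2.2] .. [8.1,-3.2,17.5]
B = sphere(r=2.9) → bbox [-2.9,-2.9,-2.9] .. [2.9,2.9,2.9]
lo = A.lo+B.lo = [-10.7-2.9, -22-2.9, -2.2-2.9] = [-13.600,-24.900,-5.100]
hi = A.hi+B.hi = [8.1+2.9, -3.2+2.9, 17.5+2.9] = [11.000,-0.300,20.400]
diag = √(24.6²+24.6²+25.5²) = √1860.57 = 43.134


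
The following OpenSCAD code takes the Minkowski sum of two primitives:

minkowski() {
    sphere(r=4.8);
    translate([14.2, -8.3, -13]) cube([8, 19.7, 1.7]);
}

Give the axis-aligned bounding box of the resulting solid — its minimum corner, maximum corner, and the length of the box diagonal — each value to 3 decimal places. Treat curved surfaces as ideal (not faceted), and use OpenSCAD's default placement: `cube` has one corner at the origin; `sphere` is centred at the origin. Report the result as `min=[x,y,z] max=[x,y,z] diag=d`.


A = translate([14.2, -8.3, -13]) cube([8, 19.7, 1.7]) → bbox [14.2,-8.3,-13] .. [22.2,11.4,-11.3]
B = sphere(r=4.8) → bbox [-4.8,-4.8,-4.8] .. [4.8,4.8,4.8]
lo = A.lo+B.lo = [14.2-4.8, -8.3-4.8, -13-4.8] = [9.400,-13.100,-17.800]
hi = A.hi+B.hi = [22.2+4.8, 11.4+4.8, -11.3+4.8] = [27.000,16.200,-6.500]
diag = √(17.6²+29.3²+11.3²) = √1295.94 = 35.999

min=[9.400,-13.100,-17.800] max=[27.000,16.200,-6.500] diag=35.999


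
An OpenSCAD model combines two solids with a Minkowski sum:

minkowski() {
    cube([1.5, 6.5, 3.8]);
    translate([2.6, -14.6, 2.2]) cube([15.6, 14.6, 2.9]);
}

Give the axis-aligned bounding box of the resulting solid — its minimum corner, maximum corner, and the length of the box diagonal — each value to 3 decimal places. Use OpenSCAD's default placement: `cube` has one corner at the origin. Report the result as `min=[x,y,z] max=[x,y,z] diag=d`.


A = translate([2.6, -14.6, 2.2]) cube([15.6, 14.6, 2.9]) → bbox [2.6,-14.6,2.2] .. [18.2,0,5.1]
B = cube([1.5, 6.5, 3.8]) → bbox [0,0,0] .. [1.5,6.5,3.8]
lo = A.lo+B.lo = [2.6+0, -14.6+0, 2.2+0] = [2.600,-14.600,2.200]
hi = A.hi+B.hi = [18.2+1.5, 0+6.5, 5.1+3.8] = [19.700,6.500,8.900]
diag = √(17.1²+21.1²+6.7²) = √782.51 = 27.973

min=[2.600,-14.600,2.200] max=[19.700,6.500,8.900] diag=27.973


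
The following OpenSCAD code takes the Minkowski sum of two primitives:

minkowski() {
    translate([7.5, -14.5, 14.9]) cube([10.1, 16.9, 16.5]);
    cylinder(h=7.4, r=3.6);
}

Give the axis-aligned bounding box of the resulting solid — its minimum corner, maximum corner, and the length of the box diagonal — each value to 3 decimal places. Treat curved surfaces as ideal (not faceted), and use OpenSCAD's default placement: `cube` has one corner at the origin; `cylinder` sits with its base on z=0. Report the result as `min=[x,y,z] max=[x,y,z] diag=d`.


A = translate([7.5, -14.5, 14.9]) cube([10.1, 16.9, 16.5]) → bbox [7.5,-14.5,14.9] .. [17.6,2.4,31.4]
B = cylinder(h=7.4, r=3.6) → bbox [-3.6,-3.6,0] .. [3.6,3.6,7.4]
lo = A.lo+B.lo = [7.5-3.6, -14.5-3.6, 14.9+0] = [3.900,-18.100,14.900]
hi = A.hi+B.hi = [17.6+3.6, 2.4+3.6, 31.4+7.4] = [21.200,6.000,38.800]
diag = √(17.3²+24.1²+23.9²) = √1451.31 = 38.096

min=[3.900,-18.100,14.900] max=[21.200,6.000,38.800] diag=38.096


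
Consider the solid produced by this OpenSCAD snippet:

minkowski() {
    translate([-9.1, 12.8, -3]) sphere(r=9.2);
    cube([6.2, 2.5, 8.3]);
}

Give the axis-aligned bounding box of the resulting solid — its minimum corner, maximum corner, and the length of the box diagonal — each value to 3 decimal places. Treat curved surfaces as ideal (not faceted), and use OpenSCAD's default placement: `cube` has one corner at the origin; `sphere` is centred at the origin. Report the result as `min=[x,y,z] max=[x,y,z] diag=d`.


A = translate([-9.1, 12.8, -3]) sphere(r=9.2) → bbox [-18.3,3.6,-12.2] .. [0.1,22,6.2]
B = cube([6.2, 2.5, 8.3]) → bbox [0,0,0] .. [6.2,2.5,8.3]
lo = A.lo+B.lo = [-18.3+0, 3.6+0, -12.2+0] = [-18.300,3.600,-12.200]
hi = A.hi+B.hi = [0.1+6.2, 22+2.5, 6.2+8.3] = [6.300,24.500,14.500]
diag = √(24.6²+20.9²+26.7²) = √1754.86 = 41.891

min=[-18.300,3.600,-12.200] max=[6.300,24.500,14.500] diag=41.891


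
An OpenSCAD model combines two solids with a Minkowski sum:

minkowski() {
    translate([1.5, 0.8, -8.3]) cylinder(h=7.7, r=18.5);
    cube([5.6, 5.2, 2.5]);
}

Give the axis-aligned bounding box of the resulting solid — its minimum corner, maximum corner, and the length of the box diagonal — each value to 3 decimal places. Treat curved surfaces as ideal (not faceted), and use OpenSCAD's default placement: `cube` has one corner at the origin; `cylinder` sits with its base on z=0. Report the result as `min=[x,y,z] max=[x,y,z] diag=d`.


min=[-17.000,-17.700,-8.300] max=[25.600,24.500,1.900] diag=60.825

A = translate([1.5, 0.8, -8.3]) cylinder(h=7.7, r=18.5) → bbox [-17,-17.7,-8.3] .. [20,19.3,-0.6]
B = cube([5.6, 5.2, 2.5]) → bbox [0,0,0] .. [5.6,5.2,2.5]
lo = A.lo+B.lo = [-17+0, -17.7+0, -8.3+0] = [-17.000,-17.700,-8.300]
hi = A.hi+B.hi = [20+5.6, 19.3+5.2, -0.6+2.5] = [25.600,24.500,1.900]
diag = √(42.6²+42.2²+10.2²) = √3699.64 = 60.825


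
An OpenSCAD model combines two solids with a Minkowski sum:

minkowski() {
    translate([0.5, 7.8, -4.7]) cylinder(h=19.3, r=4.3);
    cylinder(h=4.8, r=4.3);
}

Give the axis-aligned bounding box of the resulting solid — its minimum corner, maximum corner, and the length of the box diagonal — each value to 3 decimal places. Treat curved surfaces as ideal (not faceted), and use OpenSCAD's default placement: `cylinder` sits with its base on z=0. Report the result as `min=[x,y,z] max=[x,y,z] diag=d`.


min=[-8.100,-0.800,-4.700] max=[9.100,16.400,19.400] diag=34.242

A = translate([0.5, 7.8, -4.7]) cylinder(h=19.3, r=4.3) → bbox [-3.8,3.5,-4.7] .. [4.8,12.1,14.6]
B = cylinder(h=4.8, r=4.3) → bbox [-4.3,-4.3,0] .. [4.3,4.3,4.8]
lo = A.lo+B.lo = [-3.8-4.3, 3.5-4.3, -4.7+0] = [-8.100,-0.800,-4.700]
hi = A.hi+B.hi = [4.8+4.3, 12.1+4.3, 14.6+4.8] = [9.100,16.400,19.400]
diag = √(17.2²+17.2²+24.1²) = √1172.49 = 34.242


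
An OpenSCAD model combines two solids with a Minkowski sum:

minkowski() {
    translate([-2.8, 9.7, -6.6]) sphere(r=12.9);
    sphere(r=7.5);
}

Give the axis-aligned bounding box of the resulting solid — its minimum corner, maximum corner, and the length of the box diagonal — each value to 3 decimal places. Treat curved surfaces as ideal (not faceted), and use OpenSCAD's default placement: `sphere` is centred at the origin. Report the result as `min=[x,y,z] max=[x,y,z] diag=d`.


min=[-23.200,-10.700,-27.000] max=[17.600,30.100,13.800] diag=70.668

A = translate([-2.8, 9.7, -6.6]) sphere(r=12.9) → bbox [-15.7,-3.2,-19.5] .. [10.1,22.6,6.3]
B = sphere(r=7.5) → bbox [-7.5,-7.5,-7.5] .. [7.5,7.5,7.5]
lo = A.lo+B.lo = [-15.7-7.5, -3.2-7.5, -19.5-7.5] = [-23.200,-10.700,-27.000]
hi = A.hi+B.hi = [10.1+7.5, 22.6+7.5, 6.3+7.5] = [17.600,30.100,13.800]
diag = √(40.8²+40.8²+40.8²) = √4993.92 = 70.668


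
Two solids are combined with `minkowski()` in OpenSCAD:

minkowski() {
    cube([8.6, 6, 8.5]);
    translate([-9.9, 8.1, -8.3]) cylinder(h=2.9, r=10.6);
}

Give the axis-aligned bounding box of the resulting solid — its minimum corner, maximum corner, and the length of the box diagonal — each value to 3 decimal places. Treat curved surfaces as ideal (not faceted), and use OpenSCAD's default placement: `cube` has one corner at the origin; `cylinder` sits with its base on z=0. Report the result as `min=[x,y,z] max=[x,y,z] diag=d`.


A = translate([-9.9, 8.1, -8.3]) cylinder(h=2.9, r=10.6) → bbox [-20.5,-2.5,-8.3] .. [0.7,18.7,-5.4]
B = cube([8.6, 6, 8.5]) → bbox [0,0,0] .. [8.6,6,8.5]
lo = A.lo+B.lo = [-20.5+0, -2.5+0, -8.3+0] = [-20.500,-2.500,-8.300]
hi = A.hi+B.hi = [0.7+8.6, 18.7+6, -5.4+8.5] = [9.300,24.700,3.100]
diag = √(29.8²+27.2²+11.4²) = √1757.84 = 41.927

min=[-20.500,-2.500,-8.300] max=[9.300,24.700,3.100] diag=41.927


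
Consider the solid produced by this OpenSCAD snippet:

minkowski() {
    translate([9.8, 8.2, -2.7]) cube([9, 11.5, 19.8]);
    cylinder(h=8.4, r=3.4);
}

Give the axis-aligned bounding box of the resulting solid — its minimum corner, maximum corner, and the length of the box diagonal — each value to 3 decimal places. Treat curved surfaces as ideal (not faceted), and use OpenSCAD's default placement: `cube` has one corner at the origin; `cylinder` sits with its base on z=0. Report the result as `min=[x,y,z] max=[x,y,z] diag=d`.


A = translate([9.8, 8.2, -2.7]) cube([9, 11.5, 19.8]) → bbox [9.8,8.2,-2.7] .. [18.8,19.7,17.1]
B = cylinder(h=8.4, r=3.4) → bbox [-3.4,-3.4,0] .. [3.4,3.4,8.4]
lo = A.lo+B.lo = [9.8-3.4, 8.2-3.4, -2.7+0] = [6.400,4.800,-2.700]
hi = A.hi+B.hi = [18.8+3.4, 19.7+3.4, 17.1+8.4] = [22.200,23.100,25.500]
diag = √(15.8²+18.3²+28.2²) = √1379.77 = 37.145

min=[6.400,4.800,-2.700] max=[22.200,23.100,25.500] diag=37.145


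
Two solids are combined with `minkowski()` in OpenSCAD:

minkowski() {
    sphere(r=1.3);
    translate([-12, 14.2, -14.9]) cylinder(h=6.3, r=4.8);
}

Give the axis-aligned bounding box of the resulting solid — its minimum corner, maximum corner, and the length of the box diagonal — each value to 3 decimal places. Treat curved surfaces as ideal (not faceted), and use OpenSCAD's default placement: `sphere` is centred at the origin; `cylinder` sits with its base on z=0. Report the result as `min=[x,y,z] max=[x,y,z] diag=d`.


min=[-18.100,8.100,-16.200] max=[-5.900,20.300,-7.300] diag=19.414

A = translate([-12, 14.2, -14.9]) cylinder(h=6.3, r=4.8) → bbox [-16.8,9.4,-14.9] .. [-7.2,19,-8.6]
B = sphere(r=1.3) → bbox [-1.3,-1.3,-1.3] .. [1.3,1.3,1.3]
lo = A.lo+B.lo = [-16.8-1.3, 9.4-1.3, -14.9-1.3] = [-18.100,8.100,-16.200]
hi = A.hi+B.hi = [-7.2+1.3, 19+1.3, -8.6+1.3] = [-5.900,20.300,-7.300]
diag = √(12.2²+12.2²+8.9²) = √376.89 = 19.414


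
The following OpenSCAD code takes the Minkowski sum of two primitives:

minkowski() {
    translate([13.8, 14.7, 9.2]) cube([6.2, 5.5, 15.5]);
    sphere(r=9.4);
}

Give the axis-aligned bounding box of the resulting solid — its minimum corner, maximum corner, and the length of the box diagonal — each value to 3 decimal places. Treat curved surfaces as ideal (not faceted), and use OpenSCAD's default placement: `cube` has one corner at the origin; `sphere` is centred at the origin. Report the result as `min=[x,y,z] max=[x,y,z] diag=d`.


min=[4.400,5.300,-0.200] max=[29.400,29.600,34.100] diag=48.908

A = translate([13.8, 14.7, 9.2]) cube([6.2, 5.5, 15.5]) → bbox [13.8,14.7,9.2] .. [20,20.2,24.7]
B = sphere(r=9.4) → bbox [-9.4,-9.4,-9.4] .. [9.4,9.4,9.4]
lo = A.lo+B.lo = [13.8-9.4, 14.7-9.4, 9.2-9.4] = [4.400,5.300,-0.200]
hi = A.hi+B.hi = [20+9.4, 20.2+9.4, 24.7+9.4] = [29.400,29.600,34.100]
diag = √(25²+24.3²+34.3²) = √2391.98 = 48.908


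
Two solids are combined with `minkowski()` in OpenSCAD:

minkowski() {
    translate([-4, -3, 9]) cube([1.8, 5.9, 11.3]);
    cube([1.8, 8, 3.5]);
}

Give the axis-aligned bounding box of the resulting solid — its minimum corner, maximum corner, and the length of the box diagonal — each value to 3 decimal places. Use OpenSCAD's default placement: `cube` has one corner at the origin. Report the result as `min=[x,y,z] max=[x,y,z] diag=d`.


A = translate([-4, -3, 9]) cube([1.8, 5.9, 11.3]) → bbox [-4,-3,9] .. [-2.2,2.9,20.3]
B = cube([1.8, 8, 3.5]) → bbox [0,0,0] .. [1.8,8,3.5]
lo = A.lo+B.lo = [-4+0, -3+0, 9+0] = [-4.000,-3.000,9.000]
hi = A.hi+B.hi = [-2.2+1.8, 2.9+8, 20.3+3.5] = [-0.400,10.900,23.800]
diag = √(3.6²+13.9²+14.8²) = √425.21 = 20.621

min=[-4.000,-3.000,9.000] max=[-0.400,10.900,23.800] diag=20.621


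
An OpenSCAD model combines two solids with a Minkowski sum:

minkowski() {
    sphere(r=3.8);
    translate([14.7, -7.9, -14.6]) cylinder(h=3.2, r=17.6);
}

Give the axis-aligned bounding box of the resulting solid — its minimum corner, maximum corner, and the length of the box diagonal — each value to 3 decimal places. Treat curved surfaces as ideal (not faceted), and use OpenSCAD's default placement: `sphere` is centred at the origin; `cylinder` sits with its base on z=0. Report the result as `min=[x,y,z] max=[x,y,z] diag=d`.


min=[-6.700,-29.300,-18.400] max=[36.100,13.500,-7.600] diag=61.484

A = translate([14.7, -7.9, -14.6]) cylinder(h=3.2, r=17.6) → bbox [-2.9,-25.5,-14.6] .. [32.3,9.7,-11.4]
B = sphere(r=3.8) → bbox [-3.8,-3.8,-3.8] .. [3.8,3.8,3.8]
lo = A.lo+B.lo = [-2.9-3.8, -25.5-3.8, -14.6-3.8] = [-6.700,-29.300,-18.400]
hi = A.hi+B.hi = [32.3+3.8, 9.7+3.8, -11.4+3.8] = [36.100,13.500,-7.600]
diag = √(42.8²+42.8²+10.8²) = √3780.32 = 61.484


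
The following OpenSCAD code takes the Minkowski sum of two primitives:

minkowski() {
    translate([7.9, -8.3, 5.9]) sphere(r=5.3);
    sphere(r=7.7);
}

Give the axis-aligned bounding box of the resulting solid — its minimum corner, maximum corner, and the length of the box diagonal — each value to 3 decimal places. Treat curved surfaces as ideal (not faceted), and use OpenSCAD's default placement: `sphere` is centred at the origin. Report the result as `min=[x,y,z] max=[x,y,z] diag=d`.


min=[-5.100,-21.300,-7.100] max=[20.900,4.700,18.900] diag=45.033

A = translate([7.9, -8.3, 5.9]) sphere(r=5.3) → bbox [2.6,-13.6,0.6] .. [13.2,-3,11.2]
B = sphere(r=7.7) → bbox [-7.7,-7.7,-7.7] .. [7.7,7.7,7.7]
lo = A.lo+B.lo = [2.6-7.7, -13.6-7.7, 0.6-7.7] = [-5.100,-21.300,-7.100]
hi = A.hi+B.hi = [13.2+7.7, -3+7.7, 11.2+7.7] = [20.900,4.700,18.900]
diag = √(26²+26²+26²) = √2028 = 45.033


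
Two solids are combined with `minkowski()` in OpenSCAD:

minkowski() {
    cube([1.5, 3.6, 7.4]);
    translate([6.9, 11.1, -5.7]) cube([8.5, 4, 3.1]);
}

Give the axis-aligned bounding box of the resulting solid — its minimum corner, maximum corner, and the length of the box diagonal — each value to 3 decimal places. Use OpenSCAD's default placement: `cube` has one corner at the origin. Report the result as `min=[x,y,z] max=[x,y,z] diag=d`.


min=[6.900,11.100,-5.700] max=[16.900,18.700,4.800] diag=16.371

A = translate([6.9, 11.1, -5.7]) cube([8.5, 4, 3.1]) → bbox [6.9,11.1,-5.7] .. [15.4,15.1,-2.6]
B = cube([1.5, 3.6, 7.4]) → bbox [0,0,0] .. [1.5,3.6,7.4]
lo = A.lo+B.lo = [6.9+0, 11.1+0, -5.7+0] = [6.900,11.100,-5.700]
hi = A.hi+B.hi = [15.4+1.5, 15.1+3.6, -2.6+7.4] = [16.900,18.700,4.800]
diag = √(10²+7.6²+10.5²) = √268.01 = 16.371


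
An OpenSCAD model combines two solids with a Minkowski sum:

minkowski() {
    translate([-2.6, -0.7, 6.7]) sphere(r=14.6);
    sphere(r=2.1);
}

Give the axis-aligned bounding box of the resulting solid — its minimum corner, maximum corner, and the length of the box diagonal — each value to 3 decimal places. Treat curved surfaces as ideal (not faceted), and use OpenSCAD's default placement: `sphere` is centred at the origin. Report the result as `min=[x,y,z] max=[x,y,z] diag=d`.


A = translate([-2.6, -0.7, 6.7]) sphere(r=14.6) → bbox [-17.2,-15.3,-7.9] .. [12,13.9,21.3]
B = sphere(r=2.1) → bbox [-2.1,-2.1,-2.1] .. [2.1,2.1,2.1]
lo = A.lo+B.lo = [-17.2-2.1, -15.3-2.1, -7.9-2.1] = [-19.300,-17.400,-10.000]
hi = A.hi+B.hi = [12+2.1, 13.9+2.1, 21.3+2.1] = [14.100,16.000,23.400]
diag = √(33.4²+33.4²+33.4²) = √3346.68 = 57.850

min=[-19.300,-17.400,-10.000] max=[14.100,16.000,23.400] diag=57.850


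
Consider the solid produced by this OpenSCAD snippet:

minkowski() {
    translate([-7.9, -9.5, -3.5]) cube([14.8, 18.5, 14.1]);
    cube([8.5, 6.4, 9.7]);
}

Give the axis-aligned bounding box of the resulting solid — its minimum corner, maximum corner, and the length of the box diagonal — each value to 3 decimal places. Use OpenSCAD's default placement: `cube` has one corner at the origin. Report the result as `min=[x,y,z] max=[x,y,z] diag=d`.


min=[-7.900,-9.500,-3.500] max=[15.400,15.400,20.300] diag=41.585

A = translate([-7.9, -9.5, -3.5]) cube([14.8, 18.5, 14.1]) → bbox [-7.9,-9.5,-3.5] .. [6.9,9,10.6]
B = cube([8.5, 6.4, 9.7]) → bbox [0,0,0] .. [8.5,6.4,9.7]
lo = A.lo+B.lo = [-7.9+0, -9.5+0, -3.5+0] = [-7.900,-9.500,-3.500]
hi = A.hi+B.hi = [6.9+8.5, 9+6.4, 10.6+9.7] = [15.400,15.400,20.300]
diag = √(23.3²+24.9²+23.8²) = √1729.34 = 41.585


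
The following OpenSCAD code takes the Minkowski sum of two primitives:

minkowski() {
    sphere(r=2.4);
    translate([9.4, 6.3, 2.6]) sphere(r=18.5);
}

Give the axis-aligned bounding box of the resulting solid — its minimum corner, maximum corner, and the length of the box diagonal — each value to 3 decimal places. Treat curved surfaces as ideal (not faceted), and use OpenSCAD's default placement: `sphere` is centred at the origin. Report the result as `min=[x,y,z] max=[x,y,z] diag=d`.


min=[-11.500,-14.600,-18.300] max=[30.300,27.200,23.500] diag=72.400

A = translate([9.4, 6.3, 2.6]) sphere(r=18.5) → bbox [-9.1,-12.2,-15.9] .. [27.9,24.8,21.1]
B = sphere(r=2.4) → bbox [-2.4,-2.4,-2.4] .. [2.4,2.4,2.4]
lo = A.lo+B.lo = [-9.1-2.4, -12.2-2.4, -15.9-2.4] = [-11.500,-14.600,-18.300]
hi = A.hi+B.hi = [27.9+2.4, 24.8+2.4, 21.1+2.4] = [30.300,27.200,23.500]
diag = √(41.8²+41.8²+41.8²) = √5241.72 = 72.400


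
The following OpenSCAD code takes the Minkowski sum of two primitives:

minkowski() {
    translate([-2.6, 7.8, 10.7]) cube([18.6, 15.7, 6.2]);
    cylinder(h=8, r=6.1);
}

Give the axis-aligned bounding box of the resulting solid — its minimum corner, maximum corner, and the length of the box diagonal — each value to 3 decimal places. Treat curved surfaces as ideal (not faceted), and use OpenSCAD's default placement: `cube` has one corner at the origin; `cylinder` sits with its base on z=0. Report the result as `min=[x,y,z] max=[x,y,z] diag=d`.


A = translate([-2.6, 7.8, 10.7]) cube([18.6, 15.7, 6.2]) → bbox [-2.6,7.8,10.7] .. [16,23.5,16.9]
B = cylinder(h=8, r=6.1) → bbox [-6.1,-6.1,0] .. [6.1,6.1,8]
lo = A.lo+B.lo = [-2.6-6.1, 7.8-6.1, 10.7+0] = [-8.700,1.700,10.700]
hi = A.hi+B.hi = [16+6.1, 23.5+6.1, 16.9+8] = [22.100,29.600,24.900]
diag = √(30.8²+27.9²+14.2²) = √1928.69 = 43.917

min=[-8.700,1.700,10.700] max=[22.100,29.600,24.900] diag=43.917


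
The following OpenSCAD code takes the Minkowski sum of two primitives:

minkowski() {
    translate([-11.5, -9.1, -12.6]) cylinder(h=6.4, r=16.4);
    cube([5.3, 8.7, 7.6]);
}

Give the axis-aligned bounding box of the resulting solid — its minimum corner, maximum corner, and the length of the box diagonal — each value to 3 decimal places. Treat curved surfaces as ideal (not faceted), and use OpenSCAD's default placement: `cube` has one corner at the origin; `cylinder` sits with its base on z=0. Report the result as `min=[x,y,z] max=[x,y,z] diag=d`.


min=[-27.900,-25.500,-12.600] max=[10.200,16.000,1.400] diag=58.050

A = translate([-11.5, -9.1, -12.6]) cylinder(h=6.4, r=16.4) → bbox [-27.9,-25.5,-12.6] .. [4.9,7.3,-6.2]
B = cube([5.3, 8.7, 7.6]) → bbox [0,0,0] .. [5.3,8.7,7.6]
lo = A.lo+B.lo = [-27.9+0, -25.5+0, -12.6+0] = [-27.900,-25.500,-12.600]
hi = A.hi+B.hi = [4.9+5.3, 7.3+8.7, -6.2+7.6] = [10.200,16.000,1.400]
diag = √(38.1²+41.5²+14²) = √3369.86 = 58.050


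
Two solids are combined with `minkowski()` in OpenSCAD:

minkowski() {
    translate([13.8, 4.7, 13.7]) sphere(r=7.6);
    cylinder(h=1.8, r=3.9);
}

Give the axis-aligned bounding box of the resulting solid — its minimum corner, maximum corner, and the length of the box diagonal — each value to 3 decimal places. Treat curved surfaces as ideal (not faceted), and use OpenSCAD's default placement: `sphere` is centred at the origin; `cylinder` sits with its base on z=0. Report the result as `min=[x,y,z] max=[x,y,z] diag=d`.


A = translate([13.8, 4.7, 13.7]) sphere(r=7.6) → bbox [6.2,-2.9,6.1] .. [21.4,12.3,21.3]
B = cylinder(h=1.8, r=3.9) → bbox [-3.9,-3.9,0] .. [3.9,3.9,1.8]
lo = A.lo+B.lo = [6.2-3.9, -2.9-3.9, 6.1+0] = [2.300,-6.800,6.100]
hi = A.hi+B.hi = [21.4+3.9, 12.3+3.9, 21.3+1.8] = [25.300,16.200,23.100]
diag = √(23²+23²+17²) = √1347 = 36.701

min=[2.300,-6.800,6.100] max=[25.300,16.200,23.100] diag=36.701


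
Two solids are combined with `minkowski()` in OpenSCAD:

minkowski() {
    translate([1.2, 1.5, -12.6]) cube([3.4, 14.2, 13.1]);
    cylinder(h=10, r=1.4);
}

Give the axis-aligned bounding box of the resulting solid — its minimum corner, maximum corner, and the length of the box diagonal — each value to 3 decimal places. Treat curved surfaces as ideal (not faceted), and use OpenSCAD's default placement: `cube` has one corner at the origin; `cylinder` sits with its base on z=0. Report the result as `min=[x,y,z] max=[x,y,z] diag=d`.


min=[-0.200,0.100,-12.600] max=[6.000,17.100,10.500] diag=29.344

A = translate([1.2, 1.5, -12.6]) cube([3.4, 14.2, 13.1]) → bbox [1.2,1.5,-12.6] .. [4.6,15.7,0.5]
B = cylinder(h=10, r=1.4) → bbox [-1.4,-1.4,0] .. [1.4,1.4,10]
lo = A.lo+B.lo = [1.2-1.4, 1.5-1.4, -12.6+0] = [-0.200,0.100,-12.600]
hi = A.hi+B.hi = [4.6+1.4, 15.7+1.4, 0.5+10] = [6.000,17.100,10.500]
diag = √(6.2²+17²+23.1²) = √861.05 = 29.344


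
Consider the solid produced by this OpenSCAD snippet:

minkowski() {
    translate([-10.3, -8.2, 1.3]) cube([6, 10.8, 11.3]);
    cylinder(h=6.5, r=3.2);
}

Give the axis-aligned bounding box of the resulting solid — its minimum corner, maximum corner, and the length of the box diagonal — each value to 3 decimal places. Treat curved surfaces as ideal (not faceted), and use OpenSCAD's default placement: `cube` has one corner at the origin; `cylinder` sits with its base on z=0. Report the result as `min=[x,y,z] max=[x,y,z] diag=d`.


min=[-13.500,-11.400,1.300] max=[-1.100,5.800,19.100] diag=27.685

A = translate([-10.3, -8.2, 1.3]) cube([6, 10.8, 11.3]) → bbox [-10.3,-8.2,1.3] .. [-4.3,2.6,12.6]
B = cylinder(h=6.5, r=3.2) → bbox [-3.2,-3.2,0] .. [3.2,3.2,6.5]
lo = A.lo+B.lo = [-10.3-3.2, -8.2-3.2, 1.3+0] = [-13.500,-11.400,1.300]
hi = A.hi+B.hi = [-4.3+3.2, 2.6+3.2, 12.6+6.5] = [-1.100,5.800,19.100]
diag = √(12.4²+17.2²+17.8²) = √766.44 = 27.685


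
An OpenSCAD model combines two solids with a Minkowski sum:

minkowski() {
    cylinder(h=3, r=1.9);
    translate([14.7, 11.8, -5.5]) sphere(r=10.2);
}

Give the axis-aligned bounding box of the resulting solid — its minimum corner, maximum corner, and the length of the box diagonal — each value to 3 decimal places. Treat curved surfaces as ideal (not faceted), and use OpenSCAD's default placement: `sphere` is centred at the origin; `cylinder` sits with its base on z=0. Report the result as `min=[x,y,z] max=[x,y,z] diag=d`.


min=[2.600,-0.300,-15.700] max=[26.800,23.900,7.700] diag=41.459

A = translate([14.7, 11.8, -5.5]) sphere(r=10.2) → bbox [4.5,1.6,-15.7] .. [24.9,22,4.7]
B = cylinder(h=3, r=1.9) → bbox [-1.9,-1.9,0] .. [1.9,1.9,3]
lo = A.lo+B.lo = [4.5-1.9, 1.6-1.9, -15.7+0] = [2.600,-0.300,-15.700]
hi = A.hi+B.hi = [24.9+1.9, 22+1.9, 4.7+3] = [26.800,23.900,7.700]
diag = √(24.2²+24.2²+23.4²) = √1718.84 = 41.459


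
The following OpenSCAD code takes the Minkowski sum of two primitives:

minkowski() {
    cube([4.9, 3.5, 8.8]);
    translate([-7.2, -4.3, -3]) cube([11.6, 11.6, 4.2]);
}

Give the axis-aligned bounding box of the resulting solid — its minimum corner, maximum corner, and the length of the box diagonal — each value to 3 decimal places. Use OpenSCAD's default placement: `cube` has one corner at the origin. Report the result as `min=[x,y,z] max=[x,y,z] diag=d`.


min=[-7.200,-4.300,-3.000] max=[9.300,10.800,10.000] diag=25.870

A = translate([-7.2, -4.3, -3]) cube([11.6, 11.6, 4.2]) → bbox [-7.2,-4.3,-3] .. [4.4,7.3,1.2]
B = cube([4.9, 3.5, 8.8]) → bbox [0,0,0] .. [4.9,3.5,8.8]
lo = A.lo+B.lo = [-7.2+0, -4.3+0, -3+0] = [-7.200,-4.300,-3.000]
hi = A.hi+B.hi = [4.4+4.9, 7.3+3.5, 1.2+8.8] = [9.300,10.800,10.000]
diag = √(16.5²+15.1²+13²) = √669.26 = 25.870


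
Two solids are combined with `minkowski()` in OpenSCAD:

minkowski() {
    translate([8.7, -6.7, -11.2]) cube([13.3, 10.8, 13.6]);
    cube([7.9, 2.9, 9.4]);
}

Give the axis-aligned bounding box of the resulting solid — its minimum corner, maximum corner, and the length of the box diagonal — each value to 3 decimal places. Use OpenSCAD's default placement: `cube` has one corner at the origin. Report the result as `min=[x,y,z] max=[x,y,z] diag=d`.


min=[8.700,-6.700,-11.200] max=[29.900,7.000,11.800] diag=34.149

A = translate([8.7, -6.7, -11.2]) cube([13.3, 10.8, 13.6]) → bbox [8.7,-6.7,-11.2] .. [22,4.1,2.4]
B = cube([7.9, 2.9, 9.4]) → bbox [0,0,0] .. [7.9,2.9,9.4]
lo = A.lo+B.lo = [8.7+0, -6.7+0, -11.2+0] = [8.700,-6.700,-11.200]
hi = A.hi+B.hi = [22+7.9, 4.1+2.9, 2.4+9.4] = [29.900,7.000,11.800]
diag = √(21.2²+13.7²+23²) = √1166.13 = 34.149


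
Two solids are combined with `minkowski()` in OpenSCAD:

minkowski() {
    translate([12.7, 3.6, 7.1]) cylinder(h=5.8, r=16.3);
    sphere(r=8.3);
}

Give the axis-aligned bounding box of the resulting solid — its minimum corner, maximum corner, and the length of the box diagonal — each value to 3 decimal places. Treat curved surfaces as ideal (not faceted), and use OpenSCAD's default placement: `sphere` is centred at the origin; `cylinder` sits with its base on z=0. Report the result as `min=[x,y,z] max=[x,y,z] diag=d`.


A = translate([12.7, 3.6, 7.1]) cylinder(h=5.8, r=16.3) → bbox [-3.6,-12.7,7.1] .. [29,19.9,12.9]
B = sphere(r=8.3) → bbox [-8.3,-8.3,-8.3] .. [8.3,8.3,8.3]
lo = A.lo+B.lo = [-3.6-8.3, -12.7-8.3, 7.1-8.3] = [-11.900,-21.000,-1.200]
hi = A.hi+B.hi = [29+8.3, 19.9+8.3, 12.9+8.3] = [37.300,28.200,21.200]
diag = √(49.2²+49.2²+22.4²) = √5343.04 = 73.096

min=[-11.900,-21.000,-1.200] max=[37.300,28.200,21.200] diag=73.096


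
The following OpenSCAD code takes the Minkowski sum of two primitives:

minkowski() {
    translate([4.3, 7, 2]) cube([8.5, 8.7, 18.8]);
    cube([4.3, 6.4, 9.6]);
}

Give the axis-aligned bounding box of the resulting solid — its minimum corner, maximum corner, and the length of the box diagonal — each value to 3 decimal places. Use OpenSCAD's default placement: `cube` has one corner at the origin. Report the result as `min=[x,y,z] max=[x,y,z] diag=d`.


A = translate([4.3, 7, 2]) cube([8.5, 8.7, 18.8]) → bbox [4.3,7,2] .. [12.8,15.7,20.8]
B = cube([4.3, 6.4, 9.6]) → bbox [0,0,0] .. [4.3,6.4,9.6]
lo = A.lo+B.lo = [4.3+0, 7+0, 2+0] = [4.300,7.000,2.000]
hi = A.hi+B.hi = [12.8+4.3, 15.7+6.4, 20.8+9.6] = [17.100,22.100,30.400]
diag = √(12.8²+15.1²+28.4²) = √1198.41 = 34.618

min=[4.300,7.000,2.000] max=[17.100,22.100,30.400] diag=34.618


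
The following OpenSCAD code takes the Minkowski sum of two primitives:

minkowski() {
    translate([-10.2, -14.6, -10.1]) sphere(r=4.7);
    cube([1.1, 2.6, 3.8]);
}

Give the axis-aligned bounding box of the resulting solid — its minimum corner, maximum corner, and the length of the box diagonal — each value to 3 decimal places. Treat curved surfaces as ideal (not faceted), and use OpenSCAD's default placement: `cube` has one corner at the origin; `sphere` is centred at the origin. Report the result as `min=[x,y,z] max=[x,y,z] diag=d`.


A = translate([-10.2, -14.6, -10.1]) sphere(r=4.7) → bbox [-14.9,-19.3,-14.8] .. [-5.5,-9.9,-5.4]
B = cube([1.1, 2.6, 3.8]) → bbox [0,0,0] .. [1.1,2.6,3.8]
lo = A.lo+B.lo = [-14.9+0, -19.3+0, -14.8+0] = [-14.900,-19.300,-14.800]
hi = A.hi+B.hi = [-5.5+1.1, -9.9+2.6, -5.4+3.8] = [-4.400,-7.300,-1.600]
diag = √(10.5²+12²+13.2²) = √428.49 = 20.700

min=[-14.900,-19.300,-14.800] max=[-4.400,-7.300,-1.600] diag=20.700


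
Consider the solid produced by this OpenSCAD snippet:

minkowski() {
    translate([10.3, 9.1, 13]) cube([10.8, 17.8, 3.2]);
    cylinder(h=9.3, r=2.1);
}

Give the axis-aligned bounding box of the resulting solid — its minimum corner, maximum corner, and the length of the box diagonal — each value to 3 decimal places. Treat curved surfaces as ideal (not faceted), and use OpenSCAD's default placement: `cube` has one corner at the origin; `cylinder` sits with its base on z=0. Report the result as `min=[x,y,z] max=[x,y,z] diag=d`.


A = translate([10.3, 9.1, 13]) cube([10.8, 17.8, 3.2]) → bbox [10.3,9.1,13] .. [21.1,26.9,16.2]
B = cylinder(h=9.3, r=2.1) → bbox [-2.1,-2.1,0] .. [2.1,2.1,9.3]
lo = A.lo+B.lo = [10.3-2.1, 9.1-2.1, 13+0] = [8.200,7.000,13.000]
hi = A.hi+B.hi = [21.1+2.1, 26.9+2.1, 16.2+9.3] = [23.200,29.000,25.500]
diag = √(15²+22²+12.5²) = √865.25 = 29.415

min=[8.200,7.000,13.000] max=[23.200,29.000,25.500] diag=29.415


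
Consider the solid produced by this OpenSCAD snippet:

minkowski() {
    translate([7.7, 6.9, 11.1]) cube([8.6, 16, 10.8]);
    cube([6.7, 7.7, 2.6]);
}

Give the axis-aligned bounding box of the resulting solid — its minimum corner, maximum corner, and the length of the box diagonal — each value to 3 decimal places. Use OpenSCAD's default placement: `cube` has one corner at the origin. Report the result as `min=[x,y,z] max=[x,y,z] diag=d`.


min=[7.700,6.900,11.100] max=[23.000,30.600,24.500] diag=31.230

A = translate([7.7, 6.9, 11.1]) cube([8.6, 16, 10.8]) → bbox [7.7,6.9,11.1] .. [16.3,22.9,21.9]
B = cube([6.7, 7.7, 2.6]) → bbox [0,0,0] .. [6.7,7.7,2.6]
lo = A.lo+B.lo = [7.7+0, 6.9+0, 11.1+0] = [7.700,6.900,11.100]
hi = A.hi+B.hi = [16.3+6.7, 22.9+7.7, 21.9+2.6] = [23.000,30.600,24.500]
diag = √(15.3²+23.7²+13.4²) = √975.34 = 31.230


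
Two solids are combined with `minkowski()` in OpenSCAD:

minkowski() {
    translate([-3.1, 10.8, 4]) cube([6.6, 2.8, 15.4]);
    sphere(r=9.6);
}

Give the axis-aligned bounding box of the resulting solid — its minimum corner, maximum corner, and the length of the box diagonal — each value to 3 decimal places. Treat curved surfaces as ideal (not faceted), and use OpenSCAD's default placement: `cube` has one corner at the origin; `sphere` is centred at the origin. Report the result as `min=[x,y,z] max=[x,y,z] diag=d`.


A = translate([-3.1, 10.8, 4]) cube([6.6, 2.8, 15.4]) → bbox [-3.1,10.8,4] .. [3.5,13.6,19.4]
B = sphere(r=9.6) → bbox [-9.6,-9.6,-9.6] .. [9.6,9.6,9.6]
lo = A.lo+B.lo = [-3.1-9.6, 10.8-9.6, 4-9.6] = [-12.700,1.200,-5.600]
hi = A.hi+B.hi = [3.5+9.6, 13.6+9.6, 19.4+9.6] = [13.100,23.200,29.000]
diag = √(25.8²+22²+34.6²) = √2346.8 = 48.444

min=[-12.700,1.200,-5.600] max=[13.100,23.200,29.000] diag=48.444


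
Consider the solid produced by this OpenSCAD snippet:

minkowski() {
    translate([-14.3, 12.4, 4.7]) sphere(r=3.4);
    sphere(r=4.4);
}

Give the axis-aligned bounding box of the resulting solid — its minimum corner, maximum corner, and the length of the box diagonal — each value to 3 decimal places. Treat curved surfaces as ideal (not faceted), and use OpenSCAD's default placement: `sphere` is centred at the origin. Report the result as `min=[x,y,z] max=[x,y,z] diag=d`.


min=[-22.100,4.600,-3.100] max=[-6.500,20.200,12.500] diag=27.020

A = translate([-14.3, 12.4, 4.7]) sphere(r=3.4) → bbox [-17.7,9,1.3] .. [-10.9,15.8,8.1]
B = sphere(r=4.4) → bbox [-4.4,-4.4,-4.4] .. [4.4,4.4,4.4]
lo = A.lo+B.lo = [-17.7-4.4, 9-4.4, 1.3-4.4] = [-22.100,4.600,-3.100]
hi = A.hi+B.hi = [-10.9+4.4, 15.8+4.4, 8.1+4.4] = [-6.500,20.200,12.500]
diag = √(15.6²+15.6²+15.6²) = √730.08 = 27.020


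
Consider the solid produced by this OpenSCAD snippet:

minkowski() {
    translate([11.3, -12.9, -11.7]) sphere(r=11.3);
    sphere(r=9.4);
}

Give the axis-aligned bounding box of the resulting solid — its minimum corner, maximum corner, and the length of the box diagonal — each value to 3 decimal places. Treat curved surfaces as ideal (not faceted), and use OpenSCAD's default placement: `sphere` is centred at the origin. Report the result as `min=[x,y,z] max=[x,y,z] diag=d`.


A = translate([11.3, -12.9, -11.7]) sphere(r=11.3) → bbox [0,-24.2,-23] .. [22.6,-1.6,-0.4]
B = sphere(r=9.4) → bbox [-9.4,-9.4,-9.4] .. [9.4,9.4,9.4]
lo = A.lo+B.lo = [0-9.4, -24.2-9.4, -23-9.4] = [-9.400,-33.600,-32.400]
hi = A.hi+B.hi = [22.6+9.4, -1.6+9.4, -0.4+9.4] = [32.000,7.800,9.000]
diag = √(41.4²+41.4²+41.4²) = √5141.88 = 71.707

min=[-9.400,-33.600,-32.400] max=[32.000,7.800,9.000] diag=71.707


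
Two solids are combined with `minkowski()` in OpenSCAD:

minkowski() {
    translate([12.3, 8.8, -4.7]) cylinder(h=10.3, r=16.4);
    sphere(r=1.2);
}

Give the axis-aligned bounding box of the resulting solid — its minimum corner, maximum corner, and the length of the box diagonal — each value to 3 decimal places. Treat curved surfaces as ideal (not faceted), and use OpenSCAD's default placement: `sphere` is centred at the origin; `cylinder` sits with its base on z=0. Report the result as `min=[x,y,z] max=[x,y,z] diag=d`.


A = translate([12.3, 8.8, -4.7]) cylinder(h=10.3, r=16.4) → bbox [-4.1,-7.6,-4.7] .. [28.7,25.2,5.6]
B = sphere(r=1.2) → bbox [-1.2,-1.2,-1.2] .. [1.2,1.2,1.2]
lo = A.lo+B.lo = [-4.1-1.2, -7.6-1.2, -4.7-1.2] = [-5.300,-8.800,-5.900]
hi = A.hi+B.hi = [28.7+1.2, 25.2+1.2, 5.6+1.2] = [29.900,26.400,6.800]
diag = √(35.2²+35.2²+12.7²) = √2639.37 = 51.375

min=[-5.300,-8.800,-5.900] max=[29.900,26.400,6.800] diag=51.375


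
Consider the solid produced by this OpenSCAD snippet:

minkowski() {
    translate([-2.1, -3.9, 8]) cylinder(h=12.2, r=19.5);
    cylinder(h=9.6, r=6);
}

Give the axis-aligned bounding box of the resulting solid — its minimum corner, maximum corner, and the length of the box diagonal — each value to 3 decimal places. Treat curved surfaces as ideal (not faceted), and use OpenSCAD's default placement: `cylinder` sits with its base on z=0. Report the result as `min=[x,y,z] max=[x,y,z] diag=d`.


A = translate([-2.1, -3.9, 8]) cylinder(h=12.2, r=19.5) → bbox [-21.6,-23.4,8] .. [17.4,15.6,20.2]
B = cylinder(h=9.6, r=6) → bbox [-6,-6,0] .. [6,6,9.6]
lo = A.lo+B.lo = [-21.6-6, -23.4-6, 8+0] = [-27.600,-29.400,8.000]
hi = A.hi+B.hi = [17.4+6, 15.6+6, 20.2+9.6] = [23.400,21.600,29.800]
diag = √(51²+51²+21.8²) = √5677.24 = 75.347

min=[-27.600,-29.400,8.000] max=[23.400,21.600,29.800] diag=75.347


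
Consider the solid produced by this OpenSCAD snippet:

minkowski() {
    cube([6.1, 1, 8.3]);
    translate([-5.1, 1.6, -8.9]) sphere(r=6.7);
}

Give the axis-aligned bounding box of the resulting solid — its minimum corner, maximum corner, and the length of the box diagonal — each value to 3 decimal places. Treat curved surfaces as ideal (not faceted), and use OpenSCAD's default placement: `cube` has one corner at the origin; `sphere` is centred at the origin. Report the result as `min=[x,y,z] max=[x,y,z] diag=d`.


min=[-11.800,-5.100,-15.600] max=[7.700,9.300,6.100] diag=32.535

A = translate([-5.1, 1.6, -8.9]) sphere(r=6.7) → bbox [-11.8,-5.1,-15.6] .. [1.6,8.3,-2.2]
B = cube([6.1, 1, 8.3]) → bbox [0,0,0] .. [6.1,1,8.3]
lo = A.lo+B.lo = [-11.8+0, -5.1+0, -15.6+0] = [-11.800,-5.100,-15.600]
hi = A.hi+B.hi = [1.6+6.1, 8.3+1, -2.2+8.3] = [7.700,9.300,6.100]
diag = √(19.5²+14.4²+21.7²) = √1058.5 = 32.535


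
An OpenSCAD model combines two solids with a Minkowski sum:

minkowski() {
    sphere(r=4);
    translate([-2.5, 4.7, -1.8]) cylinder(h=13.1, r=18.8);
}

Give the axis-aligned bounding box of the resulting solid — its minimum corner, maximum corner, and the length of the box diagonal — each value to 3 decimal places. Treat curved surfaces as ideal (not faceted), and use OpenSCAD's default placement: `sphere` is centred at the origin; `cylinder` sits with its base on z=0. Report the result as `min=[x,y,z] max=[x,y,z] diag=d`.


min=[-25.300,-18.100,-5.800] max=[20.300,27.500,15.300] diag=67.852

A = translate([-2.5, 4.7, -1.8]) cylinder(h=13.1, r=18.8) → bbox [-21.3,-14.1,-1.8] .. [16.3,23.5,11.3]
B = sphere(r=4) → bbox [-4,-4,-4] .. [4,4,4]
lo = A.lo+B.lo = [-21.3-4, -14.1-4, -1.8-4] = [-25.300,-18.100,-5.800]
hi = A.hi+B.hi = [16.3+4, 23.5+4, 11.3+4] = [20.300,27.500,15.300]
diag = √(45.6²+45.6²+21.1²) = √4603.93 = 67.852


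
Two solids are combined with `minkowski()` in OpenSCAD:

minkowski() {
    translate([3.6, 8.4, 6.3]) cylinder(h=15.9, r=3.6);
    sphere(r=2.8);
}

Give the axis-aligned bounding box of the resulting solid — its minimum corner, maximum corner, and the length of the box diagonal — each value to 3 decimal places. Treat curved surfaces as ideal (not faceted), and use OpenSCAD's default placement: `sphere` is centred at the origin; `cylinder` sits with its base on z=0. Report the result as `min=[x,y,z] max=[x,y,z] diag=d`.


A = translate([3.6, 8.4, 6.3]) cylinder(h=15.9, r=3.6) → bbox [0,4.8,6.3] .. [7.2,12,22.2]
B = sphere(r=2.8) → bbox [-2.8,-2.8,-2.8] .. [2.8,2.8,2.8]
lo = A.lo+B.lo = [0-2.8, 4.8-2.8, 6.3-2.8] = [-2.800,2.000,3.500]
hi = A.hi+B.hi = [7.2+2.8, 12+2.8, 22.2+2.8] = [10.000,14.800,25.000]
diag = √(12.8²+12.8²+21.5²) = √789.93 = 28.106

min=[-2.800,2.000,3.500] max=[10.000,14.800,25.000] diag=28.106


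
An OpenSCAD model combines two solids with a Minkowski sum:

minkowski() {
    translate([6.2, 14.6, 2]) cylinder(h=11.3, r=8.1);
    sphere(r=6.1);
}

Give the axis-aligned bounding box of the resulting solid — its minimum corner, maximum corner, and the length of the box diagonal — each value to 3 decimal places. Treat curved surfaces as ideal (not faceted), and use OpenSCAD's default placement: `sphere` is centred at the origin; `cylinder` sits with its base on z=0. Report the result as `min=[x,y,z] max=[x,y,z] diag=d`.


min=[-8.000,0.400,-4.100] max=[20.400,28.800,19.400] diag=46.534

A = translate([6.2, 14.6, 2]) cylinder(h=11.3, r=8.1) → bbox [-1.9,6.5,2] .. [14.3,22.7,13.3]
B = sphere(r=6.1) → bbox [-6.1,-6.1,-6.1] .. [6.1,6.1,6.1]
lo = A.lo+B.lo = [-1.9-6.1, 6.5-6.1, 2-6.1] = [-8.000,0.400,-4.100]
hi = A.hi+B.hi = [14.3+6.1, 22.7+6.1, 13.3+6.1] = [20.400,28.800,19.400]
diag = √(28.4²+28.4²+23.5²) = √2165.37 = 46.534


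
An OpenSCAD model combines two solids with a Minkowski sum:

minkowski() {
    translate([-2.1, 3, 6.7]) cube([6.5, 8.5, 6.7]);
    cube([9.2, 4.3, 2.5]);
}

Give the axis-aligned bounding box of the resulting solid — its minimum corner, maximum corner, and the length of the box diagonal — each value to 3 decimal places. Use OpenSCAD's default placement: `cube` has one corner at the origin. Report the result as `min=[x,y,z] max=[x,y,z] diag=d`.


min=[-2.100,3.000,6.700] max=[13.600,15.800,15.900] diag=22.248

A = translate([-2.1, 3, 6.7]) cube([6.5, 8.5, 6.7]) → bbox [-2.1,3,6.7] .. [4.4,11.5,13.4]
B = cube([9.2, 4.3, 2.5]) → bbox [0,0,0] .. [9.2,4.3,2.5]
lo = A.lo+B.lo = [-2.1+0, 3+0, 6.7+0] = [-2.100,3.000,6.700]
hi = A.hi+B.hi = [4.4+9.2, 11.5+4.3, 13.4+2.5] = [13.600,15.800,15.900]
diag = √(15.7²+12.8²+9.2²) = √494.97 = 22.248


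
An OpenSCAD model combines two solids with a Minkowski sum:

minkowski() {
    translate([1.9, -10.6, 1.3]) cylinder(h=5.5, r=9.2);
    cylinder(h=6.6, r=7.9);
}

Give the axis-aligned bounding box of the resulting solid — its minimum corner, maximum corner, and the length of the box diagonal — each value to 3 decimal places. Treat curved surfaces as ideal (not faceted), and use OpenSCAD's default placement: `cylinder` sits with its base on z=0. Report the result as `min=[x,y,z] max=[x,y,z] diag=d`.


A = translate([1.9, -10.6, 1.3]) cylinder(h=5.5, r=9.2) → bbox [-7.3,-19.8,1.3] .. [11.1,-1.4,6.8]
B = cylinder(h=6.6, r=7.9) → bbox [-7.9,-7.9,0] .. [7.9,7.9,6.6]
lo = A.lo+B.lo = [-7.3-7.9, -19.8-7.9, 1.3+0] = [-15.200,-27.700,1.300]
hi = A.hi+B.hi = [11.1+7.9, -1.4+7.9, 6.8+6.6] = [19.000,6.500,13.400]
diag = √(34.2²+34.2²+12.1²) = √2485.69 = 49.857

min=[-15.200,-27.700,1.300] max=[19.000,6.500,13.400] diag=49.857
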